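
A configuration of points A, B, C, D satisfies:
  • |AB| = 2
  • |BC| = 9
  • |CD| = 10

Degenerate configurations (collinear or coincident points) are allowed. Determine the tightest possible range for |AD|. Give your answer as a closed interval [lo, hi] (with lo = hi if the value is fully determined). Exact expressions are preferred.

|AB| ∈ {2}
|BC| ∈ {9}
|CD| ∈ {10}
|AC| ∈ [7, 11]
|BD| ∈ [1, 19]
|AD| ∈ [0, 21]

|AD| ∈ [0, 21]  (≈ [0.0000, 21.0000])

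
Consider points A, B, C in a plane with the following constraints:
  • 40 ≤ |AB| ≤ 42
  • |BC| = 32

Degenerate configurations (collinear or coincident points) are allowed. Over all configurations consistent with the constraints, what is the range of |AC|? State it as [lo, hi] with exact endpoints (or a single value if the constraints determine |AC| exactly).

|AC| ∈ [8, 74]  (≈ [8.0000, 74.0000])

|AB| ∈ [40, 42]
|BC| ∈ {32}
|AC| ∈ [8, 74]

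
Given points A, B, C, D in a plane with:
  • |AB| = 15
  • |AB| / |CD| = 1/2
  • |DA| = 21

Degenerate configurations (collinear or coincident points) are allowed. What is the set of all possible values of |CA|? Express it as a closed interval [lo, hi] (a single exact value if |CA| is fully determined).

|AB| ∈ {15}
|AD| ∈ {21}
|CD| ∈ {30}
|BD| ∈ [6, 36]
|AC| ∈ [9, 51]
|BC| ∈ [0, 66]

|CA| ∈ [9, 51]  (≈ [9.0000, 51.0000])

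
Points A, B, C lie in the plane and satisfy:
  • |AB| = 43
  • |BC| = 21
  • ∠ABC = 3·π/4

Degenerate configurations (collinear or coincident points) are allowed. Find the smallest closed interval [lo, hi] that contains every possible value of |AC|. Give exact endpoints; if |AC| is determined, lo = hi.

|AB| ∈ {43}
|BC| ∈ {21}
|AC| ∈ {√(903·√(2) + 2290)}

|AC| = √(903·√(2) + 2290)  (≈ 59.7247)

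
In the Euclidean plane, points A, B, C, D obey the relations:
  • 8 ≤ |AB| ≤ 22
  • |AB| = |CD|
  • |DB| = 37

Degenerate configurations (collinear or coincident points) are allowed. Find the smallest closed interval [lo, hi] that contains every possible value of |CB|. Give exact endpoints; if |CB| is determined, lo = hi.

|AB| ∈ [8, 22]
|BD| ∈ {37}
|CD| ∈ [8, 22]
|AD| ∈ [15, 59]
|BC| ∈ [15, 59]
|AC| ∈ [0, 81]

|CB| ∈ [15, 59]  (≈ [15.0000, 59.0000])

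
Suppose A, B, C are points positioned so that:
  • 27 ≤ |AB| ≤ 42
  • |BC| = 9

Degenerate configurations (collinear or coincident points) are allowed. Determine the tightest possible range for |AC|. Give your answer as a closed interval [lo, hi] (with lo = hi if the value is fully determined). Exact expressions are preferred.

|AB| ∈ [27, 42]
|BC| ∈ {9}
|AC| ∈ [18, 51]

|AC| ∈ [18, 51]  (≈ [18.0000, 51.0000])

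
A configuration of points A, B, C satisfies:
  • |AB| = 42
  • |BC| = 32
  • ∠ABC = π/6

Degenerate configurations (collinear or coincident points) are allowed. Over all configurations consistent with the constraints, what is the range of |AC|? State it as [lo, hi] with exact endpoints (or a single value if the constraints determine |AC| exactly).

|AB| ∈ {42}
|BC| ∈ {32}
|AC| ∈ {2·√(697 - 336·√(3))}

|AC| = 2·√(697 - 336·√(3))  (≈ 21.4505)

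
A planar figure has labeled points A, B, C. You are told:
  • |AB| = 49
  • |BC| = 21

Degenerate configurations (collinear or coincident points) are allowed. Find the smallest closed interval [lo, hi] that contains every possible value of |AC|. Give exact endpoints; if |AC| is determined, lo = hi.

|AB| ∈ {49}
|BC| ∈ {21}
|AC| ∈ [28, 70]

|AC| ∈ [28, 70]  (≈ [28.0000, 70.0000])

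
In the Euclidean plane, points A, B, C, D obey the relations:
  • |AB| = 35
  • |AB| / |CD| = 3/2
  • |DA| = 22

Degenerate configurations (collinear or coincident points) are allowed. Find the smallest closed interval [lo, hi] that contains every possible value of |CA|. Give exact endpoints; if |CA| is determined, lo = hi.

|CA| ∈ [4/3, 136/3]  (≈ [1.3333, 45.3333])

|AB| ∈ {35}
|AD| ∈ {22}
|CD| ∈ {70/3}
|BD| ∈ [13, 57]
|AC| ∈ [4/3, 136/3]
|BC| ∈ [0, 241/3]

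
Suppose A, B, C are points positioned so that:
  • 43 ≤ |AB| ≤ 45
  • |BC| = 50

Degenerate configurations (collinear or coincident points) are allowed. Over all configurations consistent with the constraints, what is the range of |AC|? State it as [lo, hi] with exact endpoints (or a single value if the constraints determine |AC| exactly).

|AC| ∈ [5, 95]  (≈ [5.0000, 95.0000])

|AB| ∈ [43, 45]
|BC| ∈ {50}
|AC| ∈ [5, 95]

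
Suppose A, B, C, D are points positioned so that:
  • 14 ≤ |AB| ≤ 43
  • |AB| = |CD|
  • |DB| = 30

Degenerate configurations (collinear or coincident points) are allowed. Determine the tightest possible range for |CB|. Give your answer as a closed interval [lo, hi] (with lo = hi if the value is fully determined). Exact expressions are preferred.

|AB| ∈ [14, 43]
|BD| ∈ {30}
|CD| ∈ [14, 43]
|AD| ∈ [0, 73]
|BC| ∈ [0, 73]
|AC| ∈ [0, 116]

|CB| ∈ [0, 73]  (≈ [0.0000, 73.0000])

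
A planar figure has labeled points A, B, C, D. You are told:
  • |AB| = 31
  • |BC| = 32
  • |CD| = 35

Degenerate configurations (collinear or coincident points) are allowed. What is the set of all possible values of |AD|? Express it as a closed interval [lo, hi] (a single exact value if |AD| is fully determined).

|AB| ∈ {31}
|BC| ∈ {32}
|CD| ∈ {35}
|AC| ∈ [1, 63]
|BD| ∈ [3, 67]
|AD| ∈ [0, 98]

|AD| ∈ [0, 98]  (≈ [0.0000, 98.0000])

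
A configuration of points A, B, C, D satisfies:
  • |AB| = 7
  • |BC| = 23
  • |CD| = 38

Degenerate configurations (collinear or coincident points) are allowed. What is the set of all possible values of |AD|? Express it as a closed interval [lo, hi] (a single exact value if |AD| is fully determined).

|AD| ∈ [8, 68]  (≈ [8.0000, 68.0000])

|AB| ∈ {7}
|BC| ∈ {23}
|CD| ∈ {38}
|AC| ∈ [16, 30]
|BD| ∈ [15, 61]
|AD| ∈ [8, 68]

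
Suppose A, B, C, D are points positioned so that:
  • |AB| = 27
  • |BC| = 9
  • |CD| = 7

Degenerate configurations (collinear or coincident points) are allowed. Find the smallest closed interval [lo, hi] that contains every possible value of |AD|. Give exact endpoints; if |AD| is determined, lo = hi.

|AB| ∈ {27}
|BC| ∈ {9}
|CD| ∈ {7}
|AC| ∈ [18, 36]
|BD| ∈ [2, 16]
|AD| ∈ [11, 43]

|AD| ∈ [11, 43]  (≈ [11.0000, 43.0000])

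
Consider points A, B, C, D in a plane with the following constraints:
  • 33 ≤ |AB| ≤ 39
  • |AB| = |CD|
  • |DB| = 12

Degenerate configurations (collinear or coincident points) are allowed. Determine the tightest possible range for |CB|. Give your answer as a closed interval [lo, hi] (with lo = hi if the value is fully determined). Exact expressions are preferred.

|CB| ∈ [21, 51]  (≈ [21.0000, 51.0000])

|AB| ∈ [33, 39]
|BD| ∈ {12}
|CD| ∈ [33, 39]
|AD| ∈ [21, 51]
|BC| ∈ [21, 51]
|AC| ∈ [0, 90]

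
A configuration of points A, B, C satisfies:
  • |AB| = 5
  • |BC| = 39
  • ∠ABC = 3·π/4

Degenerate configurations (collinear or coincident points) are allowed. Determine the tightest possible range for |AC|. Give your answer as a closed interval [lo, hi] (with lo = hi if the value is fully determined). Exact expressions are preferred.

|AC| = √(195·√(2) + 1546)  (≈ 42.6822)

|AB| ∈ {5}
|BC| ∈ {39}
|AC| ∈ {√(195·√(2) + 1546)}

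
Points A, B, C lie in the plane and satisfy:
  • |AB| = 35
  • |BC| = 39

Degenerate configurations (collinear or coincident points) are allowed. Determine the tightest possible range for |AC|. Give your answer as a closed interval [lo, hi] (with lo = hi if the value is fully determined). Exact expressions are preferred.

|AC| ∈ [4, 74]  (≈ [4.0000, 74.0000])

|AB| ∈ {35}
|BC| ∈ {39}
|AC| ∈ [4, 74]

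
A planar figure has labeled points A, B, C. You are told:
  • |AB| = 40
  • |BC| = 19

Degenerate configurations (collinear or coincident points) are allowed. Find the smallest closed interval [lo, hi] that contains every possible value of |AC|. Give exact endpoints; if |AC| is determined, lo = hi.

|AB| ∈ {40}
|BC| ∈ {19}
|AC| ∈ [21, 59]

|AC| ∈ [21, 59]  (≈ [21.0000, 59.0000])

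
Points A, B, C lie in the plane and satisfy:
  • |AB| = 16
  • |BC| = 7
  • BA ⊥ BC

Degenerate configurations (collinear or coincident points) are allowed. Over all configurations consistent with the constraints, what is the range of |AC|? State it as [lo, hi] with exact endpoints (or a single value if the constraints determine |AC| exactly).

|AC| = √(305)  (≈ 17.4642)

|AB| ∈ {16}
|BC| ∈ {7}
|AC| ∈ {√(305)}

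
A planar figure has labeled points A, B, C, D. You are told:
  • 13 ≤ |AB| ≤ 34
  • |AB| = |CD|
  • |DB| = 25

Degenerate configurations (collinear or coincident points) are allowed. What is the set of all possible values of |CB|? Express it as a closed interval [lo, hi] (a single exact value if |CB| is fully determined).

|CB| ∈ [0, 59]  (≈ [0.0000, 59.0000])

|AB| ∈ [13, 34]
|BD| ∈ {25}
|CD| ∈ [13, 34]
|AD| ∈ [0, 59]
|BC| ∈ [0, 59]
|AC| ∈ [0, 93]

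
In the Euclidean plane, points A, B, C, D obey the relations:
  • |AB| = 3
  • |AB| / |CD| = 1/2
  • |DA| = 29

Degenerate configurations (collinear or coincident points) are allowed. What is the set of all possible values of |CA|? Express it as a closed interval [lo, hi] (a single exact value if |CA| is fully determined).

|CA| ∈ [23, 35]  (≈ [23.0000, 35.0000])

|AB| ∈ {3}
|AD| ∈ {29}
|CD| ∈ {6}
|BD| ∈ [26, 32]
|AC| ∈ [23, 35]
|BC| ∈ [20, 38]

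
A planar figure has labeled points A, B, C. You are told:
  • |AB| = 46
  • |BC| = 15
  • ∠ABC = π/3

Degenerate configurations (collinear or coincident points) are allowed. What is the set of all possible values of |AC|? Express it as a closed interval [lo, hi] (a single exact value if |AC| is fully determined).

|AB| ∈ {46}
|BC| ∈ {15}
|AC| ∈ {√(1651)}

|AC| = √(1651)  (≈ 40.6325)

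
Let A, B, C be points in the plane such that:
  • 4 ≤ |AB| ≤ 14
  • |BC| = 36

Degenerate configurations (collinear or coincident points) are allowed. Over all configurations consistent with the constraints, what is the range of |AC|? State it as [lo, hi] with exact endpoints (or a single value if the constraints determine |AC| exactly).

|AC| ∈ [22, 50]  (≈ [22.0000, 50.0000])

|AB| ∈ [4, 14]
|BC| ∈ {36}
|AC| ∈ [22, 50]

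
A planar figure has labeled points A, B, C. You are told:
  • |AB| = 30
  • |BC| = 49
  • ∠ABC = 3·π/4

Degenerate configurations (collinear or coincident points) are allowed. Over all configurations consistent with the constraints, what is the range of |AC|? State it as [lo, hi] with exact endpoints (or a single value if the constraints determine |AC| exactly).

|AB| ∈ {30}
|BC| ∈ {49}
|AC| ∈ {√(1470·√(2) + 3301)}

|AC| = √(1470·√(2) + 3301)  (≈ 73.3478)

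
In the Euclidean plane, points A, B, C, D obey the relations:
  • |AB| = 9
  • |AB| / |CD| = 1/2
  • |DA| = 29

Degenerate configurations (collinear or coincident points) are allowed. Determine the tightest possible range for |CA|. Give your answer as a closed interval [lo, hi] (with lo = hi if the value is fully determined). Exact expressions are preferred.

|CA| ∈ [11, 47]  (≈ [11.0000, 47.0000])

|AB| ∈ {9}
|AD| ∈ {29}
|CD| ∈ {18}
|BD| ∈ [20, 38]
|AC| ∈ [11, 47]
|BC| ∈ [2, 56]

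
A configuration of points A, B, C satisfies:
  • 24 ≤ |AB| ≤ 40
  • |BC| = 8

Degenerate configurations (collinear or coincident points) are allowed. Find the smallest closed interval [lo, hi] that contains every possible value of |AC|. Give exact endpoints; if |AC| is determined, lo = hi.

|AB| ∈ [24, 40]
|BC| ∈ {8}
|AC| ∈ [16, 48]

|AC| ∈ [16, 48]  (≈ [16.0000, 48.0000])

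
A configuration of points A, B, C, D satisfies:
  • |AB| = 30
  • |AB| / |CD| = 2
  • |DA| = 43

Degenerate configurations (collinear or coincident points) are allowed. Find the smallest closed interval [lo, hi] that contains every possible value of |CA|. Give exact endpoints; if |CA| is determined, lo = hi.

|CA| ∈ [28, 58]  (≈ [28.0000, 58.0000])

|AB| ∈ {30}
|AD| ∈ {43}
|CD| ∈ {15}
|BD| ∈ [13, 73]
|AC| ∈ [28, 58]
|BC| ∈ [0, 88]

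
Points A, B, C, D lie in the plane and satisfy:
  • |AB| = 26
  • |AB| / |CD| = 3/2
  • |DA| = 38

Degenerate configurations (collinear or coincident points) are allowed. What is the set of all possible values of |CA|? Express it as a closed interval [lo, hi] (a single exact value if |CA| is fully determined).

|CA| ∈ [62/3, 166/3]  (≈ [20.6667, 55.3333])

|AB| ∈ {26}
|AD| ∈ {38}
|CD| ∈ {52/3}
|BD| ∈ [12, 64]
|AC| ∈ [62/3, 166/3]
|BC| ∈ [0, 244/3]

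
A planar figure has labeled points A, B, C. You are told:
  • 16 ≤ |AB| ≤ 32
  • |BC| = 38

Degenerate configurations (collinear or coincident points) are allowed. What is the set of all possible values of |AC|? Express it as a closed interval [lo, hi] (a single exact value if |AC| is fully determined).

|AB| ∈ [16, 32]
|BC| ∈ {38}
|AC| ∈ [6, 70]

|AC| ∈ [6, 70]  (≈ [6.0000, 70.0000])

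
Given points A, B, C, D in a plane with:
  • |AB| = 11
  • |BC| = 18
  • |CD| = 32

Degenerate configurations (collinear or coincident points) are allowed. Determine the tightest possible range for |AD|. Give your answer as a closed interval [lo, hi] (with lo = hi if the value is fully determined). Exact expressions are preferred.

|AB| ∈ {11}
|BC| ∈ {18}
|CD| ∈ {32}
|AC| ∈ [7, 29]
|BD| ∈ [14, 50]
|AD| ∈ [3, 61]

|AD| ∈ [3, 61]  (≈ [3.0000, 61.0000])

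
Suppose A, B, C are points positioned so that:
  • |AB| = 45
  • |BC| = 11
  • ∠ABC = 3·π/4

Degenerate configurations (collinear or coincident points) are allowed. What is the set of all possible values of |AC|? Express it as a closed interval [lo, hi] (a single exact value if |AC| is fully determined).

|AB| ∈ {45}
|BC| ∈ {11}
|AC| ∈ {√(495·√(2) + 2146)}

|AC| = √(495·√(2) + 2146)  (≈ 53.3482)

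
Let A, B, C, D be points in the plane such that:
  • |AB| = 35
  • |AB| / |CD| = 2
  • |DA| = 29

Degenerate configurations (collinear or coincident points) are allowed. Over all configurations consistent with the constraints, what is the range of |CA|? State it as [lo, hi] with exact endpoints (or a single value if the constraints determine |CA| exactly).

|AB| ∈ {35}
|AD| ∈ {29}
|CD| ∈ {35/2}
|BD| ∈ [6, 64]
|AC| ∈ [23/2, 93/2]
|BC| ∈ [0, 163/2]

|CA| ∈ [23/2, 93/2]  (≈ [11.5000, 46.5000])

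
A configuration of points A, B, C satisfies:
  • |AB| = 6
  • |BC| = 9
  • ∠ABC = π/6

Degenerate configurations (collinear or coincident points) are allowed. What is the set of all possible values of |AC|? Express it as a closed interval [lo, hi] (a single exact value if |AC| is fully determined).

|AC| = 3·√(13 - 6·√(3))  (≈ 4.8445)

|AB| ∈ {6}
|BC| ∈ {9}
|AC| ∈ {3·√(13 - 6·√(3))}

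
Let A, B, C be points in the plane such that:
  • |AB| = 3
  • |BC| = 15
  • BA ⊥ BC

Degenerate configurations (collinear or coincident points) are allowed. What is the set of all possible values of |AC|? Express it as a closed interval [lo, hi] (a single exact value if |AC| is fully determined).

|AC| = 3·√(26)  (≈ 15.2971)

|AB| ∈ {3}
|BC| ∈ {15}
|AC| ∈ {3·√(26)}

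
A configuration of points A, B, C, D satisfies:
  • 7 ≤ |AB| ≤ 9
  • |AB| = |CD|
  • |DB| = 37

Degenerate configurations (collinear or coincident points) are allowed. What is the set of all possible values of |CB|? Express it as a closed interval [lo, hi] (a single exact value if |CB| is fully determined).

|AB| ∈ [7, 9]
|BD| ∈ {37}
|CD| ∈ [7, 9]
|AD| ∈ [28, 46]
|BC| ∈ [28, 46]
|AC| ∈ [19, 55]

|CB| ∈ [28, 46]  (≈ [28.0000, 46.0000])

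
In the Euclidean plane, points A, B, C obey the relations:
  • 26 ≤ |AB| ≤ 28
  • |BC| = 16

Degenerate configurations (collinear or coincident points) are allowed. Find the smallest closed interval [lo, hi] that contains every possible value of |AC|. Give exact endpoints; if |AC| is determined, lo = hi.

|AB| ∈ [26, 28]
|BC| ∈ {16}
|AC| ∈ [10, 44]

|AC| ∈ [10, 44]  (≈ [10.0000, 44.0000])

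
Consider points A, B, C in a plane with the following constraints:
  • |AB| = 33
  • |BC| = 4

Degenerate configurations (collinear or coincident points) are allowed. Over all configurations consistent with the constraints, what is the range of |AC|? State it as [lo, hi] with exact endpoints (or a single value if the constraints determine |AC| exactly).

|AC| ∈ [29, 37]  (≈ [29.0000, 37.0000])

|AB| ∈ {33}
|BC| ∈ {4}
|AC| ∈ [29, 37]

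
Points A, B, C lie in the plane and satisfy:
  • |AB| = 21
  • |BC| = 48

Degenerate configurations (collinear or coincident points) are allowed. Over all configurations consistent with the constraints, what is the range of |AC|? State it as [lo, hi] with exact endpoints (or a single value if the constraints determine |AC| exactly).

|AC| ∈ [27, 69]  (≈ [27.0000, 69.0000])

|AB| ∈ {21}
|BC| ∈ {48}
|AC| ∈ [27, 69]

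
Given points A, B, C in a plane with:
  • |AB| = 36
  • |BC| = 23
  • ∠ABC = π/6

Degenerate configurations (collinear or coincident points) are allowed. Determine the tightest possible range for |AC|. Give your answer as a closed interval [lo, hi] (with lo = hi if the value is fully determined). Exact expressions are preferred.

|AC| = √(1825 - 828·√(3))  (≈ 19.7702)

|AB| ∈ {36}
|BC| ∈ {23}
|AC| ∈ {√(1825 - 828·√(3))}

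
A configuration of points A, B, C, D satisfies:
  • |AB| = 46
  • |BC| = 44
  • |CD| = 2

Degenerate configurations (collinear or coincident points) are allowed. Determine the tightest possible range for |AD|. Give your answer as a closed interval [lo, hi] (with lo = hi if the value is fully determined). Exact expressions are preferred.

|AB| ∈ {46}
|BC| ∈ {44}
|CD| ∈ {2}
|AC| ∈ [2, 90]
|BD| ∈ [42, 46]
|AD| ∈ [0, 92]

|AD| ∈ [0, 92]  (≈ [0.0000, 92.0000])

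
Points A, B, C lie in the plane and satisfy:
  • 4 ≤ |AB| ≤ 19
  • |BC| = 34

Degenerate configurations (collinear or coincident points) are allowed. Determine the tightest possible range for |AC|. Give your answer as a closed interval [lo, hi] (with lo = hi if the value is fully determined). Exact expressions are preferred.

|AC| ∈ [15, 53]  (≈ [15.0000, 53.0000])

|AB| ∈ [4, 19]
|BC| ∈ {34}
|AC| ∈ [15, 53]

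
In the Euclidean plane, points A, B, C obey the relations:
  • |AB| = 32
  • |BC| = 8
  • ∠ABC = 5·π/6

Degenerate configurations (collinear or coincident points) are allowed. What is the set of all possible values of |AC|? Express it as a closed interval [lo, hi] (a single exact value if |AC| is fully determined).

|AB| ∈ {32}
|BC| ∈ {8}
|AC| ∈ {8·√(4·√(3) + 17)}

|AC| = 8·√(4·√(3) + 17)  (≈ 39.1332)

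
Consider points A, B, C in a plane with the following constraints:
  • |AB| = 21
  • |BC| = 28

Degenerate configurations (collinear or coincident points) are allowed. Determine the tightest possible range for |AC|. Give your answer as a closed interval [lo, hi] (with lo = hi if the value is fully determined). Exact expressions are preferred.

|AB| ∈ {21}
|BC| ∈ {28}
|AC| ∈ [7, 49]

|AC| ∈ [7, 49]  (≈ [7.0000, 49.0000])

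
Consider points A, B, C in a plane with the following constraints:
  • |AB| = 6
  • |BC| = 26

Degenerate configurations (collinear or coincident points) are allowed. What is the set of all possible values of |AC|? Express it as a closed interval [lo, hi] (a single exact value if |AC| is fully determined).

|AC| ∈ [20, 32]  (≈ [20.0000, 32.0000])

|AB| ∈ {6}
|BC| ∈ {26}
|AC| ∈ [20, 32]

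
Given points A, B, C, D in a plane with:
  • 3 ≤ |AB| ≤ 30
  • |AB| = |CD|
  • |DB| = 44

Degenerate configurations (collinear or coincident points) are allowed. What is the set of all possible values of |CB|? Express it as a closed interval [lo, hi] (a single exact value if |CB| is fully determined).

|AB| ∈ [3, 30]
|BD| ∈ {44}
|CD| ∈ [3, 30]
|AD| ∈ [14, 74]
|BC| ∈ [14, 74]
|AC| ∈ [0, 104]

|CB| ∈ [14, 74]  (≈ [14.0000, 74.0000])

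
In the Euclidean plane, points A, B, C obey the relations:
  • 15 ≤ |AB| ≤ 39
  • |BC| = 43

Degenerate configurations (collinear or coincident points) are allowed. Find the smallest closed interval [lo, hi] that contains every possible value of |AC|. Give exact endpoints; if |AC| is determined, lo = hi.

|AC| ∈ [4, 82]  (≈ [4.0000, 82.0000])

|AB| ∈ [15, 39]
|BC| ∈ {43}
|AC| ∈ [4, 82]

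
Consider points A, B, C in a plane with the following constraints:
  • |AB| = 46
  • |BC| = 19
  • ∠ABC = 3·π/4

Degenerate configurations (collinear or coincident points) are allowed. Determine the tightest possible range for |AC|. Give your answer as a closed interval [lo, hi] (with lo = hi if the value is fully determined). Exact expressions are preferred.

|AB| ∈ {46}
|BC| ∈ {19}
|AC| ∈ {√(874·√(2) + 2477)}

|AC| = √(874·√(2) + 2477)  (≈ 60.9346)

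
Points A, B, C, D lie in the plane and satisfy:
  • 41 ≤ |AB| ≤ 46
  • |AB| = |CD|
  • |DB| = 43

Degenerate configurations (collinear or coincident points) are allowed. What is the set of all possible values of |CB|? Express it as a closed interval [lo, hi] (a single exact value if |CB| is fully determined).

|CB| ∈ [0, 89]  (≈ [0.0000, 89.0000])

|AB| ∈ [41, 46]
|BD| ∈ {43}
|CD| ∈ [41, 46]
|AD| ∈ [0, 89]
|BC| ∈ [0, 89]
|AC| ∈ [0, 135]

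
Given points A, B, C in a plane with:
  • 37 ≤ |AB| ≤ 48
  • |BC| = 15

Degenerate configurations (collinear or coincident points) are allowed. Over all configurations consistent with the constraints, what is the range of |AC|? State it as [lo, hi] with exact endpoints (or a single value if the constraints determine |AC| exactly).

|AB| ∈ [37, 48]
|BC| ∈ {15}
|AC| ∈ [22, 63]

|AC| ∈ [22, 63]  (≈ [22.0000, 63.0000])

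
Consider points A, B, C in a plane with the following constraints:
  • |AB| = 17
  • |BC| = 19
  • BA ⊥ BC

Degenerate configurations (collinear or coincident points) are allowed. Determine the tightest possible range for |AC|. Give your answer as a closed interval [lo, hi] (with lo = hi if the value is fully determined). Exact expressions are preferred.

|AB| ∈ {17}
|BC| ∈ {19}
|AC| ∈ {5·√(26)}

|AC| = 5·√(26)  (≈ 25.4951)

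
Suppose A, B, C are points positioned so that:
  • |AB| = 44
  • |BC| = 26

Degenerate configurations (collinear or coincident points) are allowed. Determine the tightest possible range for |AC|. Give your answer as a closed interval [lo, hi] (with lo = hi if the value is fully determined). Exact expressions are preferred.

|AC| ∈ [18, 70]  (≈ [18.0000, 70.0000])

|AB| ∈ {44}
|BC| ∈ {26}
|AC| ∈ [18, 70]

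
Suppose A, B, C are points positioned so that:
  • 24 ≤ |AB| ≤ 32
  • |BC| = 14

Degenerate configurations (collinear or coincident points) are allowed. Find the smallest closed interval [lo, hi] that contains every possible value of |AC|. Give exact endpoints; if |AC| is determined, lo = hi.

|AB| ∈ [24, 32]
|BC| ∈ {14}
|AC| ∈ [10, 46]

|AC| ∈ [10, 46]  (≈ [10.0000, 46.0000])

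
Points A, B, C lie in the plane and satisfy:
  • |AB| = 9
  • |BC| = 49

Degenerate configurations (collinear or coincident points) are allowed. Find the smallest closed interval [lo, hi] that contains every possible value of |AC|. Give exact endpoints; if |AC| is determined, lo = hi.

|AC| ∈ [40, 58]  (≈ [40.0000, 58.0000])

|AB| ∈ {9}
|BC| ∈ {49}
|AC| ∈ [40, 58]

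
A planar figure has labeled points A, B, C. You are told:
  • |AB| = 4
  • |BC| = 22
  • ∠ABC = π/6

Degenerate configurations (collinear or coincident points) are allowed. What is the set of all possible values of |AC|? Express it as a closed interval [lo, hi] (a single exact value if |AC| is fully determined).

|AC| = 2·√(125 - 22·√(3))  (≈ 18.6435)

|AB| ∈ {4}
|BC| ∈ {22}
|AC| ∈ {2·√(125 - 22·√(3))}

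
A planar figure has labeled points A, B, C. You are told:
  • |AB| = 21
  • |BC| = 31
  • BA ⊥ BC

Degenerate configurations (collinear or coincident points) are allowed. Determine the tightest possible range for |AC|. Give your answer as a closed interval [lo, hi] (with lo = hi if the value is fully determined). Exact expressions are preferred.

|AB| ∈ {21}
|BC| ∈ {31}
|AC| ∈ {√(1402)}

|AC| = √(1402)  (≈ 37.4433)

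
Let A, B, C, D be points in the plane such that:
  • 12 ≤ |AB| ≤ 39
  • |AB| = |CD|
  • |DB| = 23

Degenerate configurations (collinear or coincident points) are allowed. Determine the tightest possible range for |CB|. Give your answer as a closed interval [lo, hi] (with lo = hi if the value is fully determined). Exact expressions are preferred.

|AB| ∈ [12, 39]
|BD| ∈ {23}
|CD| ∈ [12, 39]
|AD| ∈ [0, 62]
|BC| ∈ [0, 62]
|AC| ∈ [0, 101]

|CB| ∈ [0, 62]  (≈ [0.0000, 62.0000])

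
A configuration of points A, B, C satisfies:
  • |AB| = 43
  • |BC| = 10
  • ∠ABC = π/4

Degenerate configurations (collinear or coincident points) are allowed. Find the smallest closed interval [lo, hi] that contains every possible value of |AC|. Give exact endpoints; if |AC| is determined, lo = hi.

|AC| = √(1949 - 430·√(2))  (≈ 36.6181)

|AB| ∈ {43}
|BC| ∈ {10}
|AC| ∈ {√(1949 - 430·√(2))}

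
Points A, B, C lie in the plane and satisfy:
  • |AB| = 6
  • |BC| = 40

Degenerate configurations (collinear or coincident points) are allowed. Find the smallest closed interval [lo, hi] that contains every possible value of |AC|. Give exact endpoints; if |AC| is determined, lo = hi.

|AB| ∈ {6}
|BC| ∈ {40}
|AC| ∈ [34, 46]

|AC| ∈ [34, 46]  (≈ [34.0000, 46.0000])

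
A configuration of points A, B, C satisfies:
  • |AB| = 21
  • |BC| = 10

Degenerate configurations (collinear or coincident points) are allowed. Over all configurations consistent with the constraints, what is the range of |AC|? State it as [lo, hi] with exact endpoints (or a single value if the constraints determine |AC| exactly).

|AB| ∈ {21}
|BC| ∈ {10}
|AC| ∈ [11, 31]

|AC| ∈ [11, 31]  (≈ [11.0000, 31.0000])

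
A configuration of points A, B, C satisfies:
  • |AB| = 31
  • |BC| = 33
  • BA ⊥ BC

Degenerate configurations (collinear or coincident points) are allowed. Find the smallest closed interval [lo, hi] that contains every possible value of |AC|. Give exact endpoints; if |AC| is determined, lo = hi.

|AB| ∈ {31}
|BC| ∈ {33}
|AC| ∈ {5·√(82)}

|AC| = 5·√(82)  (≈ 45.2769)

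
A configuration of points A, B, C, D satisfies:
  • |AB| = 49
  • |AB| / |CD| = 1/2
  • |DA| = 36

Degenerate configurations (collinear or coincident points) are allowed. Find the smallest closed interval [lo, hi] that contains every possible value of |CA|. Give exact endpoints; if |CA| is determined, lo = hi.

|AB| ∈ {49}
|AD| ∈ {36}
|CD| ∈ {98}
|BD| ∈ [13, 85]
|AC| ∈ [62, 134]
|BC| ∈ [13, 183]

|CA| ∈ [62, 134]  (≈ [62.0000, 134.0000])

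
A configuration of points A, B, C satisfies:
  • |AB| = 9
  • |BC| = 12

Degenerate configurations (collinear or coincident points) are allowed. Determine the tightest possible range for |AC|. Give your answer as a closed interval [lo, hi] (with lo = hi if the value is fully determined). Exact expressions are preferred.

|AB| ∈ {9}
|BC| ∈ {12}
|AC| ∈ [3, 21]

|AC| ∈ [3, 21]  (≈ [3.0000, 21.0000])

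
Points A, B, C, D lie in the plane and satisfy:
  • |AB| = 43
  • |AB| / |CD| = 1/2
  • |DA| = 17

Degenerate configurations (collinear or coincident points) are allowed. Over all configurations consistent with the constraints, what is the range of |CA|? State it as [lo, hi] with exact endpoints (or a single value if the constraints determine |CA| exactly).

|CA| ∈ [69, 103]  (≈ [69.0000, 103.0000])

|AB| ∈ {43}
|AD| ∈ {17}
|CD| ∈ {86}
|BD| ∈ [26, 60]
|AC| ∈ [69, 103]
|BC| ∈ [26, 146]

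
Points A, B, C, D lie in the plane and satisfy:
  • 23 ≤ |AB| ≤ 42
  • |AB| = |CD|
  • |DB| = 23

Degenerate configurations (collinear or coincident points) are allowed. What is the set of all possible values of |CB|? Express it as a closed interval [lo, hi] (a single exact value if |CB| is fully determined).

|CB| ∈ [0, 65]  (≈ [0.0000, 65.0000])

|AB| ∈ [23, 42]
|BD| ∈ {23}
|CD| ∈ [23, 42]
|AD| ∈ [0, 65]
|BC| ∈ [0, 65]
|AC| ∈ [0, 107]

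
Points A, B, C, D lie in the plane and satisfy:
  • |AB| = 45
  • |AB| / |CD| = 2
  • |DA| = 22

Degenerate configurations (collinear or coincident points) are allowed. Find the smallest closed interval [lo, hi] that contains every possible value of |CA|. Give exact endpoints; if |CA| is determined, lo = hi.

|AB| ∈ {45}
|AD| ∈ {22}
|CD| ∈ {45/2}
|BD| ∈ [23, 67]
|AC| ∈ [1/2, 89/2]
|BC| ∈ [1/2, 179/2]

|CA| ∈ [1/2, 89/2]  (≈ [0.5000, 44.5000])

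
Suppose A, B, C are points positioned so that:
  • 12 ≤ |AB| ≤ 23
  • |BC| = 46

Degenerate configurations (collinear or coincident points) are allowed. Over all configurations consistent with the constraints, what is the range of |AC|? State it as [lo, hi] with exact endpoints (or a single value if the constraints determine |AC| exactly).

|AB| ∈ [12, 23]
|BC| ∈ {46}
|AC| ∈ [23, 69]

|AC| ∈ [23, 69]  (≈ [23.0000, 69.0000])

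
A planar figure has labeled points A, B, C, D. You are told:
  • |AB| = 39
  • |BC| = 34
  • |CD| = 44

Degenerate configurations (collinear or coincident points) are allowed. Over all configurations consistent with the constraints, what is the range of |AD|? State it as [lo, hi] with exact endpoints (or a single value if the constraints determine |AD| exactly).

|AD| ∈ [0, 117]  (≈ [0.0000, 117.0000])

|AB| ∈ {39}
|BC| ∈ {34}
|CD| ∈ {44}
|AC| ∈ [5, 73]
|BD| ∈ [10, 78]
|AD| ∈ [0, 117]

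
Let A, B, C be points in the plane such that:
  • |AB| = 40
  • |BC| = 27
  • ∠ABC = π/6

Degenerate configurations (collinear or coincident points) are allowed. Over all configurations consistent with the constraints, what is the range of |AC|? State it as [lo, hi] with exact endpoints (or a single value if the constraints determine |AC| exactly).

|AB| ∈ {40}
|BC| ∈ {27}
|AC| ∈ {√(2329 - 1080·√(3))}

|AC| = √(2329 - 1080·√(3))  (≈ 21.4099)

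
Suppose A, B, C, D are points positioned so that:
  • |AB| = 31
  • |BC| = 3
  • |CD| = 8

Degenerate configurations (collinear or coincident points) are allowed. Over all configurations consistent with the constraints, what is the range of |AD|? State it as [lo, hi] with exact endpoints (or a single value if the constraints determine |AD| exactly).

|AD| ∈ [20, 42]  (≈ [20.0000, 42.0000])

|AB| ∈ {31}
|BC| ∈ {3}
|CD| ∈ {8}
|AC| ∈ [28, 34]
|BD| ∈ [5, 11]
|AD| ∈ [20, 42]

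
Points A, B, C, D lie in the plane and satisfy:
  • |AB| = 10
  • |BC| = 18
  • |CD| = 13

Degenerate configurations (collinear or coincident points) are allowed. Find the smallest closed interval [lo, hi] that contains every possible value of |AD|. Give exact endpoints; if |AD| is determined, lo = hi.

|AD| ∈ [0, 41]  (≈ [0.0000, 41.0000])

|AB| ∈ {10}
|BC| ∈ {18}
|CD| ∈ {13}
|AC| ∈ [8, 28]
|BD| ∈ [5, 31]
|AD| ∈ [0, 41]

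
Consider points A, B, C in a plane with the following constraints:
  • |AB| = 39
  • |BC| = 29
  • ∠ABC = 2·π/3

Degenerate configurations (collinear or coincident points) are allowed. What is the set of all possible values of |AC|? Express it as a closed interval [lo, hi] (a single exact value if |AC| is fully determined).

|AB| ∈ {39}
|BC| ∈ {29}
|AC| ∈ {√(3493)}

|AC| = √(3493)  (≈ 59.1016)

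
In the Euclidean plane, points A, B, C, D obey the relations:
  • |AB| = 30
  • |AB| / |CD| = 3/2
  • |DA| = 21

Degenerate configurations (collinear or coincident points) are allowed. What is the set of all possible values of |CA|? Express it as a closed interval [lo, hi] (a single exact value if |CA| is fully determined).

|CA| ∈ [1, 41]  (≈ [1.0000, 41.0000])

|AB| ∈ {30}
|AD| ∈ {21}
|CD| ∈ {20}
|BD| ∈ [9, 51]
|AC| ∈ [1, 41]
|BC| ∈ [0, 71]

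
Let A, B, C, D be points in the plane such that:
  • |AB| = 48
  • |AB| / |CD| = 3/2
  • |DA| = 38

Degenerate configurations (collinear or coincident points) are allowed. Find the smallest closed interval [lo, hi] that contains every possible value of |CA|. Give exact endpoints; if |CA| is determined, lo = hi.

|AB| ∈ {48}
|AD| ∈ {38}
|CD| ∈ {32}
|BD| ∈ [10, 86]
|AC| ∈ [6, 70]
|BC| ∈ [0, 118]

|CA| ∈ [6, 70]  (≈ [6.0000, 70.0000])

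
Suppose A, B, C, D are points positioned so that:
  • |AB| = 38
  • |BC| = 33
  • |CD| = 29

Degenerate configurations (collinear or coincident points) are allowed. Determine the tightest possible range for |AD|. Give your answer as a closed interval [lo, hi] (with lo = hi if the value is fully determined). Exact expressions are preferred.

|AD| ∈ [0, 100]  (≈ [0.0000, 100.0000])

|AB| ∈ {38}
|BC| ∈ {33}
|CD| ∈ {29}
|AC| ∈ [5, 71]
|BD| ∈ [4, 62]
|AD| ∈ [0, 100]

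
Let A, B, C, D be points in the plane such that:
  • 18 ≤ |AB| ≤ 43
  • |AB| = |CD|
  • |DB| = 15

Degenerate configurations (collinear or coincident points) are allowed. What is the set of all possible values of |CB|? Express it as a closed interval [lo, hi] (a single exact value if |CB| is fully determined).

|AB| ∈ [18, 43]
|BD| ∈ {15}
|CD| ∈ [18, 43]
|AD| ∈ [3, 58]
|BC| ∈ [3, 58]
|AC| ∈ [0, 101]

|CB| ∈ [3, 58]  (≈ [3.0000, 58.0000])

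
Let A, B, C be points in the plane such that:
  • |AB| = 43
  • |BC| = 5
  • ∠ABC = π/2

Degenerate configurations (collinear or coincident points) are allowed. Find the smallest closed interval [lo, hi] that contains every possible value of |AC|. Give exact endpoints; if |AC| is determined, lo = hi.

|AC| = √(1874)  (≈ 43.2897)

|AB| ∈ {43}
|BC| ∈ {5}
|AC| ∈ {√(1874)}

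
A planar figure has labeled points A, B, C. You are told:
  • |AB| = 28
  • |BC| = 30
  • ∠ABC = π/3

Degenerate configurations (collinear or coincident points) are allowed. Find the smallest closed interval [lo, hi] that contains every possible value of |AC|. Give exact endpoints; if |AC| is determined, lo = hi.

|AB| ∈ {28}
|BC| ∈ {30}
|AC| ∈ {2·√(211)}

|AC| = 2·√(211)  (≈ 29.0517)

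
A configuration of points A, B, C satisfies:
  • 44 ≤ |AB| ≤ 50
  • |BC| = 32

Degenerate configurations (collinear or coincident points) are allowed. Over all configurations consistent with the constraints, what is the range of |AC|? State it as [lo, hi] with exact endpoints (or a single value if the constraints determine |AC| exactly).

|AC| ∈ [12, 82]  (≈ [12.0000, 82.0000])

|AB| ∈ [44, 50]
|BC| ∈ {32}
|AC| ∈ [12, 82]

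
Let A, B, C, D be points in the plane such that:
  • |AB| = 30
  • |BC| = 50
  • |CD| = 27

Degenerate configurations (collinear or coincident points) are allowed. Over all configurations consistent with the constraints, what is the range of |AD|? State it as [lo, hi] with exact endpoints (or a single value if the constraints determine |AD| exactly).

|AD| ∈ [0, 107]  (≈ [0.0000, 107.0000])

|AB| ∈ {30}
|BC| ∈ {50}
|CD| ∈ {27}
|AC| ∈ [20, 80]
|BD| ∈ [23, 77]
|AD| ∈ [0, 107]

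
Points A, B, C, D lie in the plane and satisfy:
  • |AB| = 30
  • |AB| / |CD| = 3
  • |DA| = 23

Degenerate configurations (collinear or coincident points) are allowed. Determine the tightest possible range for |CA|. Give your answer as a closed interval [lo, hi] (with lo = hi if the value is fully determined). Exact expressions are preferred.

|AB| ∈ {30}
|AD| ∈ {23}
|CD| ∈ {10}
|BD| ∈ [7, 53]
|AC| ∈ [13, 33]
|BC| ∈ [0, 63]

|CA| ∈ [13, 33]  (≈ [13.0000, 33.0000])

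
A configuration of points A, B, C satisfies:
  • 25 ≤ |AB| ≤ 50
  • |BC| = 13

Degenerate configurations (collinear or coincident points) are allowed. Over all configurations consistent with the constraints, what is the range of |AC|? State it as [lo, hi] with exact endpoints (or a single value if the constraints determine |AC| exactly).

|AB| ∈ [25, 50]
|BC| ∈ {13}
|AC| ∈ [12, 63]

|AC| ∈ [12, 63]  (≈ [12.0000, 63.0000])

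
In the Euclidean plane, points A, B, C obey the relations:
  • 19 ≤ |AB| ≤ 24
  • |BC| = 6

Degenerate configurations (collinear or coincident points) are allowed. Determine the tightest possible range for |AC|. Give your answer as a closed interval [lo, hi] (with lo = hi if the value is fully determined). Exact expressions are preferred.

|AC| ∈ [13, 30]  (≈ [13.0000, 30.0000])

|AB| ∈ [19, 24]
|BC| ∈ {6}
|AC| ∈ [13, 30]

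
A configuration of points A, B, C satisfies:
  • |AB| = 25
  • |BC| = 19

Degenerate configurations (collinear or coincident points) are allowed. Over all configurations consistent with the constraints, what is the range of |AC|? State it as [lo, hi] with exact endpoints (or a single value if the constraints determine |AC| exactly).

|AC| ∈ [6, 44]  (≈ [6.0000, 44.0000])

|AB| ∈ {25}
|BC| ∈ {19}
|AC| ∈ [6, 44]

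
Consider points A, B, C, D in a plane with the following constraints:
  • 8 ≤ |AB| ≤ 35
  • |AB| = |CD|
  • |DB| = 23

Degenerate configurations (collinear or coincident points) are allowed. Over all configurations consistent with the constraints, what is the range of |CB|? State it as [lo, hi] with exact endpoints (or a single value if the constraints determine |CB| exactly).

|AB| ∈ [8, 35]
|BD| ∈ {23}
|CD| ∈ [8, 35]
|AD| ∈ [0, 58]
|BC| ∈ [0, 58]
|AC| ∈ [0, 93]

|CB| ∈ [0, 58]  (≈ [0.0000, 58.0000])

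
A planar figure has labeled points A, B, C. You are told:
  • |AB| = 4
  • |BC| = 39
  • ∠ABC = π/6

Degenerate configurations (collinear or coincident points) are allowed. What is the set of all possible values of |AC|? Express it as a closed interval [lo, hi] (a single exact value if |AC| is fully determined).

|AB| ∈ {4}
|BC| ∈ {39}
|AC| ∈ {√(1537 - 156·√(3))}

|AC| = √(1537 - 156·√(3))  (≈ 35.5921)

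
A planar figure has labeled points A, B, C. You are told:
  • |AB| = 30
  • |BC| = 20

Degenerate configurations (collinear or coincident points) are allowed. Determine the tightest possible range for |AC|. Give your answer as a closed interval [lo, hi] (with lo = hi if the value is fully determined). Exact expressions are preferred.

|AC| ∈ [10, 50]  (≈ [10.0000, 50.0000])

|AB| ∈ {30}
|BC| ∈ {20}
|AC| ∈ [10, 50]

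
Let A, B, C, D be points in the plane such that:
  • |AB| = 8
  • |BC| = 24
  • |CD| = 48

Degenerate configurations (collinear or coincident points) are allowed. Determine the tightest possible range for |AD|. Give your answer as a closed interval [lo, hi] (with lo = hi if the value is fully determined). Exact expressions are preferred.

|AD| ∈ [16, 80]  (≈ [16.0000, 80.0000])

|AB| ∈ {8}
|BC| ∈ {24}
|CD| ∈ {48}
|AC| ∈ [16, 32]
|BD| ∈ [24, 72]
|AD| ∈ [16, 80]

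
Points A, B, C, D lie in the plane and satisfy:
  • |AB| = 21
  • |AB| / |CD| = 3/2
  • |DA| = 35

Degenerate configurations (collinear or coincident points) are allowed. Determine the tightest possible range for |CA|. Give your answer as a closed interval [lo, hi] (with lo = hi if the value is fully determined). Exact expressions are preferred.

|CA| ∈ [21, 49]  (≈ [21.0000, 49.0000])

|AB| ∈ {21}
|AD| ∈ {35}
|CD| ∈ {14}
|BD| ∈ [14, 56]
|AC| ∈ [21, 49]
|BC| ∈ [0, 70]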